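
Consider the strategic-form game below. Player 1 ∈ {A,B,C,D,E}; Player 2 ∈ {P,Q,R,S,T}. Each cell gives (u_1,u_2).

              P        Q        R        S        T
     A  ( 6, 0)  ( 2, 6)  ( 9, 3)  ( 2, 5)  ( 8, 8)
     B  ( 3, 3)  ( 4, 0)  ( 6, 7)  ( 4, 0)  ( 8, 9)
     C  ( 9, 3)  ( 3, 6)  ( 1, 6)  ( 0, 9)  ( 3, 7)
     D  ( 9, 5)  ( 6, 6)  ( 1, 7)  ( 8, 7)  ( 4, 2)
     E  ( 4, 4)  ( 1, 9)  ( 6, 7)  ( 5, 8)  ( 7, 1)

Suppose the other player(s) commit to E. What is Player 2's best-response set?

u_2(P vs E) = 4
u_2(Q vs E) = 9
u_2(R vs E) = 7
u_2(S vs E) = 8
u_2(T vs E) = 1
max payoff 9 at {Q}

BR_2 = {Q}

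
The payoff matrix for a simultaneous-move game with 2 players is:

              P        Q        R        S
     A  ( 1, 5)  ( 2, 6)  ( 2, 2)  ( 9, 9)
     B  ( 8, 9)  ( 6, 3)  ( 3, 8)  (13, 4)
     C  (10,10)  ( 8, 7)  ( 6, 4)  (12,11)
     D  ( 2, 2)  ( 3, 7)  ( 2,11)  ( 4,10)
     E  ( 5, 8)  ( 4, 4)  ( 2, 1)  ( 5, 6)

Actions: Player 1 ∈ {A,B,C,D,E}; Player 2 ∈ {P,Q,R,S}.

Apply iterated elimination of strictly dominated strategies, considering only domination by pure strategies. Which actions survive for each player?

P1 drop A (B beats it: P:8>1 Q:6>2 R:3>2 S:13>9)
P1 drop D (B beats it: P:8>2 Q:6>3 R:3>2 S:13>4)
P1 drop E (B beats it: P:8>5 Q:6>4 R:3>2 S:13>5)
P2 drop Q (P beats it: B:9>3 C:10>7)
P2 drop R (P beats it: B:9>8 C:10>4)
P1→{B,C} P2→{P,S}

Remaining: P1:{B,C} P2:{P,S}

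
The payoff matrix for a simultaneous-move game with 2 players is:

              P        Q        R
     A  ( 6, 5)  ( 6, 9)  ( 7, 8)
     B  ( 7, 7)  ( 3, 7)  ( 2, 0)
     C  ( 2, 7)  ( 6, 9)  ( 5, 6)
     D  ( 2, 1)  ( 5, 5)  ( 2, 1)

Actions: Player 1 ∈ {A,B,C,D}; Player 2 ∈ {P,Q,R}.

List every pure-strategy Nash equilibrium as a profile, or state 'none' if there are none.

Nash profiles: (A,Q), (B,P), (C,Q)

(A,P): not NE [P1→B gives 7>6; P2→Q gives 9>5]
(A,Q): NE
(A,R): not NE [P2→Q gives 9>8]
(B,P): NE
(B,Q): not NE [P1→C gives 6>3]
(B,R): not NE [P1→A gives 7>2; P2→Q gives 7>0]
(C,P): not NE [P1→B gives 7>2; P2→Q gives 9>7]
(C,Q): NE
(C,R): not NE [P1→A gives 7>5; P2→Q gives 9>6]
(D,P): not NE [P1→B gives 7>2; P2→Q gives 5>1]
(D,Q): not NE [P1→C gives 6>5]
(D,R): not NE [P1→A gives 7>2; P2→Q gives 5>1]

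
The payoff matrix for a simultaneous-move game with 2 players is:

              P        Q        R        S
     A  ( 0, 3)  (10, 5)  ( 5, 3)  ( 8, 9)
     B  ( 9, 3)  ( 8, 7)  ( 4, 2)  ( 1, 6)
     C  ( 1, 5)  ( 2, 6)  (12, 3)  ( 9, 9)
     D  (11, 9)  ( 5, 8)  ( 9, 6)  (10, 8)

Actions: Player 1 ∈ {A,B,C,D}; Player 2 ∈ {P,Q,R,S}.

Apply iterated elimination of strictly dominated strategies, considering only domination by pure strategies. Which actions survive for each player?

P2 drop R (Q beats it: A:5>3 B:7>2 C:6>3 D:8>6)
P1 drop C (D beats it: P:11>1 Q:5>2 S:10>9)
P1→{A,B,D} P2→{P,Q,S}

Remaining: P1:{A,B,D} P2:{P,Q,S}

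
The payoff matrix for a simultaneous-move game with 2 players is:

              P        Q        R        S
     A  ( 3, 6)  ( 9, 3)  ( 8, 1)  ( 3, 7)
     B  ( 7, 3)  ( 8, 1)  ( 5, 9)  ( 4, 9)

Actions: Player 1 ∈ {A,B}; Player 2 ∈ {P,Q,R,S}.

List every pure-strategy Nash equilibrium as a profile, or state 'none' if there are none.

Nash profiles: (B,S)

(A,P): not NE [P1→B gives 7>3; P2→S gives 7>6]
(A,Q): not NE [P2→S gives 7>3]
(A,R): not NE [P2→S gives 7>1]
(A,S): not NE [P1→B gives 4>3]
(B,P): not NE [P2→S gives 9>3]
(B,Q): not NE [P1→A gives 9>8; P2→S gives 9>1]
(B,R): not NE [P1→A gives 8>5]
(B,S): NE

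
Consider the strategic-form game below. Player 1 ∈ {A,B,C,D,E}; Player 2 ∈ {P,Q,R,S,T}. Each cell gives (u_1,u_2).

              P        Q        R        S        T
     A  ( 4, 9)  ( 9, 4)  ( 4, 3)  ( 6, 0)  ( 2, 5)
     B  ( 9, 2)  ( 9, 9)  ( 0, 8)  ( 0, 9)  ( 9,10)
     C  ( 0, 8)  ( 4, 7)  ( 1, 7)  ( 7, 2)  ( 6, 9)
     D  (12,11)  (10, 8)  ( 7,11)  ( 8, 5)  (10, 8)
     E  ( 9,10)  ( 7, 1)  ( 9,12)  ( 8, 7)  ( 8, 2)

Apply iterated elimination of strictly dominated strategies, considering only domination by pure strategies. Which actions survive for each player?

Survivors P1:{D,E} P2:{P,R}

P1 drop A (D beats it: P:12>4 Q:10>9 R:7>4 S:8>6 T:10>2)
P1 drop B (D beats it: P:12>9 Q:10>9 R:7>0 S:8>0 T:10>9)
P1 drop C (D beats it: P:12>0 Q:10>4 R:7>1 S:8>7 T:10>6)
P2 drop Q (P beats it: D:11>8 E:10>1)
P2 drop S (P beats it: D:11>5 E:10>7)
P2 drop T (P beats it: D:11>8 E:10>2)
P1→{D,E} P2→{P,R}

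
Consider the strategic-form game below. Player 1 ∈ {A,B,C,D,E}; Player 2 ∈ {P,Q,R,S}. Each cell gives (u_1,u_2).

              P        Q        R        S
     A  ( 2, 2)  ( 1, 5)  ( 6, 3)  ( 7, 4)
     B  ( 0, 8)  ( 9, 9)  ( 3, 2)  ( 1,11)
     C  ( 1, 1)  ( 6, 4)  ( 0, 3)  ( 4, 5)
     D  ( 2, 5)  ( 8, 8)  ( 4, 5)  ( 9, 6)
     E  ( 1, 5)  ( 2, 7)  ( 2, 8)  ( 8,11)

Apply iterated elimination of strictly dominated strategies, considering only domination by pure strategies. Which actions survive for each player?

P1 drop C (D beats it: P:2>1 Q:8>6 R:4>0 S:9>4)
P1 drop E (D beats it: P:2>1 Q:8>2 R:4>2 S:9>8)
P2 drop P (Q beats it: A:5>2 B:9>8 D:8>5)
P2 drop R (Q beats it: A:5>3 B:9>2 D:8>5)
P1 drop A (D beats it: Q:8>1 S:9>7)
P1→{B,D} P2→{Q,S}

IESDS → P1:{B,D} P2:{Q,S}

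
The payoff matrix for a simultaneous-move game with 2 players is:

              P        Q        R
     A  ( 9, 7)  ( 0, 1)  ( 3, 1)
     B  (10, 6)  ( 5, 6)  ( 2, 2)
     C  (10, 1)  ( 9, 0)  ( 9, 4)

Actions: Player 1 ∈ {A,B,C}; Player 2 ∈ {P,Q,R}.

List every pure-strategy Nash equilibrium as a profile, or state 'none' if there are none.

(A,P): not NE [P1→C gives 10>9]
(A,Q): not NE [P1→C gives 9>0; P2→P gives 7>1]
(A,R): not NE [P1→C gives 9>3; P2→P gives 7>1]
(B,P): NE
(B,Q): not NE [P1→C gives 9>5]
(B,R): not NE [P1→C gives 9>2; P2→Q gives 6>2]
(C,P): not NE [P2→R gives 4>1]
(C,Q): not NE [P2→R gives 4>0]
(C,R): NE

NE set: (B,P), (C,R)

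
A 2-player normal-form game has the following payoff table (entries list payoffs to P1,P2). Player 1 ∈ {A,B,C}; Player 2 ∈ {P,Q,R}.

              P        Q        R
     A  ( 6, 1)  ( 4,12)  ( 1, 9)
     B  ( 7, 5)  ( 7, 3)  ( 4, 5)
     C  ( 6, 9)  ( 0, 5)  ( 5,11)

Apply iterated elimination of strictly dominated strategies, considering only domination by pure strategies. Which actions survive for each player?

P1 drop A (B beats it: P:7>6 Q:7>4 R:4>1)
P2 drop Q (P beats it: B:5>3 C:9>5)
P1→{B,C} P2→{P,R}

Survivors P1:{B,C} P2:{P,R}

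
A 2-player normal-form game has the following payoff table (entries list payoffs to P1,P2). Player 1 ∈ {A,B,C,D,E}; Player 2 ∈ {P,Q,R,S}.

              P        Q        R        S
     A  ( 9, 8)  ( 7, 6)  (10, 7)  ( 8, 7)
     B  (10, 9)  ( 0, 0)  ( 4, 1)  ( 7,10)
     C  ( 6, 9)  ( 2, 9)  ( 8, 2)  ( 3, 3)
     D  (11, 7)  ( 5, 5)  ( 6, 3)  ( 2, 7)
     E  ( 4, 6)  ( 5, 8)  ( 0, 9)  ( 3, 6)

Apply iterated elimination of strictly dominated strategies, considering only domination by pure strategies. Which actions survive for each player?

Survivors P1:{A,B,D} P2:{P,S}

P1 drop C (A beats it: P:9>6 Q:7>2 R:10>8 S:8>3)
P1 drop E (A beats it: P:9>4 Q:7>5 R:10>0 S:8>3)
P2 drop Q (P beats it: A:8>6 B:9>0 D:7>5)
P2 drop R (P beats it: A:8>7 B:9>1 D:7>3)
P1→{A,B,D} P2→{P,S}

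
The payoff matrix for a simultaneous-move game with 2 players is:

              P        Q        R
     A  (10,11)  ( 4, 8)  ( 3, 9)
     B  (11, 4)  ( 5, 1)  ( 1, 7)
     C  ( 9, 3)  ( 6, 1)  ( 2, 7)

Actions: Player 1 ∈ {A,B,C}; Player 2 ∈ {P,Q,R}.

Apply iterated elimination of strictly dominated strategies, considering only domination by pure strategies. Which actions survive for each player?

P2 drop Q (P beats it: A:11>8 B:4>1 C:3>1)
P1 drop C (A beats it: P:10>9 R:3>2)
P1→{A,B} P2→{P,R}

Survivors P1:{A,B} P2:{P,R}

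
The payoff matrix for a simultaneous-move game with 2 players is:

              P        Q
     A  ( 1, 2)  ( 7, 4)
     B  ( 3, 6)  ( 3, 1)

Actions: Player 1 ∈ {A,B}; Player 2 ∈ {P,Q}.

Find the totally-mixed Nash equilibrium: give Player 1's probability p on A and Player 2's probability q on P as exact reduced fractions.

P1 indiff ⇒ q·1+(1-q)·7 = q·3+(1-q)·3 ⇒ q(-2) = (1-q)(-4) ⇒ q = 2/3
P2 indiff ⇒ p·2+(1-p)·6 = p·4+(1-p)·1 ⇒ p(-2) = (1-p)(-5) ⇒ p = 5/7

P1 mixes 5/7 on A; P2 mixes 2/3 on P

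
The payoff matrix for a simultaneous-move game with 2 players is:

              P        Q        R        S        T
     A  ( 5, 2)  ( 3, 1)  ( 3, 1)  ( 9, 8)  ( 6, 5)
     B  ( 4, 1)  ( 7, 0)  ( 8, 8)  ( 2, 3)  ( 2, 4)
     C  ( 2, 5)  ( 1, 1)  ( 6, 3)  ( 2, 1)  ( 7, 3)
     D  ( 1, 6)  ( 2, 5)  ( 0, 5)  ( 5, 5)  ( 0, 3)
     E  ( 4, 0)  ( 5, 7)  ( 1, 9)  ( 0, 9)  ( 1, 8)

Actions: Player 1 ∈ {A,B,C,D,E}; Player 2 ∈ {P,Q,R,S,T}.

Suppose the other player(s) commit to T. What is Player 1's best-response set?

BR_1 = {C}

u_1(A vs T) = 6
u_1(B vs T) = 2
u_1(C vs T) = 7
u_1(D vs T) = 0
u_1(E vs T) = 1
max payoff 7 at {C}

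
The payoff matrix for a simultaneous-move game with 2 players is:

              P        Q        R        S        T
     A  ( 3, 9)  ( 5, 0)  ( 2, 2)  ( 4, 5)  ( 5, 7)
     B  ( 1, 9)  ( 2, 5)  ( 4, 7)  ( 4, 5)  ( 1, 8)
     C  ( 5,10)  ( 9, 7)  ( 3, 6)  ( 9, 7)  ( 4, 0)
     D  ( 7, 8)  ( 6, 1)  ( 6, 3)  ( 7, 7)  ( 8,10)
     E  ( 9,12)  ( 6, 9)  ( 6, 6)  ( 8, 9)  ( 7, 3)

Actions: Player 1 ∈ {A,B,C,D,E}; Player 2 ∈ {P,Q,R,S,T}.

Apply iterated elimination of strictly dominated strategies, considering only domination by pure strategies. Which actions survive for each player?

P1 drop A (D beats it: P:7>3 Q:6>5 R:6>2 S:7>4 T:8>5)
P1 drop B (D beats it: P:7>1 Q:6>2 R:6>4 S:7>4 T:8>1)
P2 drop Q (P beats it: C:10>7 D:8>1 E:12>9)
P2 drop R (P beats it: C:10>6 D:8>3 E:12>6)
P2 drop S (P beats it: C:10>7 D:8>7 E:12>9)
P1 drop C (D beats it: P:7>5 T:8>4)
P1→{D,E} P2→{P,T}

Survivors P1:{D,E} P2:{P,T}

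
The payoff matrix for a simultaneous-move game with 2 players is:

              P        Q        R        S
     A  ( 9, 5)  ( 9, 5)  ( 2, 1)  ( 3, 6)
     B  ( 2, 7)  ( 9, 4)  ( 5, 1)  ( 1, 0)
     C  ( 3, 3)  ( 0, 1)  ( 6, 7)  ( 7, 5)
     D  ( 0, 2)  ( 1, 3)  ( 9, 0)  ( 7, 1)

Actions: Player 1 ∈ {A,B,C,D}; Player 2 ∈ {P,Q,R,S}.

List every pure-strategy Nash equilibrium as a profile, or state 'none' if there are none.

Equilibria: none

(A,P): not NE [P2→S gives 6>5]
(A,Q): not NE [P2→S gives 6>5]
(A,R): not NE [P1→D gives 9>2; P2→S gives 6>1]
(A,S): not NE [P1→D gives 7>3]
(B,P): not NE [P1→A gives 9>2]
(B,Q): not NE [P2→P gives 7>4]
(B,R): not NE [P1→D gives 9>5; P2→P gives 7>1]
(B,S): not NE [P1→D gives 7>1; P2→P gives 7>0]
(C,P): not NE [P1→A gives 9>3; P2→R gives 7>3]
(C,Q): not NE [P1→B gives 9>0; P2→R gives 7>1]
(C,R): not NE [P1→D gives 9>6]
(C,S): not NE [P2→R gives 7>5]
(D,P): not NE [P1→A gives 9>0; P2→Q gives 3>2]
(D,Q): not NE [P1→B gives 9>1]
(D,R): not NE [P2→Q gives 3>0]
(D,S): not NE [P2→Q gives 3>1]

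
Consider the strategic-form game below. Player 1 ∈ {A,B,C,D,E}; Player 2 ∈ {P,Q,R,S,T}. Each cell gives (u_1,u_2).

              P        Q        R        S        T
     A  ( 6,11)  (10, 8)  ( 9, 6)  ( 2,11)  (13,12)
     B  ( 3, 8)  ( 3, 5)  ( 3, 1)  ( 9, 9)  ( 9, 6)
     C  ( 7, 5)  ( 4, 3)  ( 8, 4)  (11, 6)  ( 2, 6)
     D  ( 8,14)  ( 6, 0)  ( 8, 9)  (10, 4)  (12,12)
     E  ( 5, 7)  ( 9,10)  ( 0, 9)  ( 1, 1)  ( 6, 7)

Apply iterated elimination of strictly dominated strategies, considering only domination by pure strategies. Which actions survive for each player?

IESDS → P1:{A,C,D} P2:{P,S,T}

P1 drop B (D beats it: P:8>3 Q:6>3 R:8>3 S:10>9 T:12>9)
P1 drop E (A beats it: P:6>5 Q:10>9 R:9>0 S:2>1 T:13>6)
P2 drop Q (P beats it: A:11>8 C:5>3 D:14>0)
P2 drop R (P beats it: A:11>6 C:5>4 D:14>9)
P1→{A,C,D} P2→{P,S,T}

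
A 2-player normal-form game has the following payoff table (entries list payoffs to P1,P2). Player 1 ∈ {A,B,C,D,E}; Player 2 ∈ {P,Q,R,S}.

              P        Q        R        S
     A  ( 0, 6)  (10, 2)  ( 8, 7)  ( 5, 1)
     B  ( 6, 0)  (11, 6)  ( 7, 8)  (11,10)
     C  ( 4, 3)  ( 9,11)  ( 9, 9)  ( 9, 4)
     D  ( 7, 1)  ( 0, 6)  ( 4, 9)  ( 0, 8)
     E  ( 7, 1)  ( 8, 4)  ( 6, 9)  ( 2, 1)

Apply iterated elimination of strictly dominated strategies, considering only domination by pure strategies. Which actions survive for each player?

P2 drop P (R beats it: A:7>6 B:8>0 C:9>3 D:9>1 E:9>1)
P1 drop D (A beats it: Q:10>0 R:8>4 S:5>0)
P1 drop E (A beats it: Q:10>8 R:8>6 S:5>2)
P1→{A,B,C} P2→{Q,R,S}

Remaining: P1:{A,B,C} P2:{Q,R,S}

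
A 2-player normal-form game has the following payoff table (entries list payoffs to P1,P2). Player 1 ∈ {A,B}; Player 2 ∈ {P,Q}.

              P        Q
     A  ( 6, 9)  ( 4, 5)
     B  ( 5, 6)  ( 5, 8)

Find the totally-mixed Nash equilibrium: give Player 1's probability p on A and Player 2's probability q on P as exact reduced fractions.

P1 indiff ⇒ q·6+(1-q)·4 = q·5+(1-q)·5 ⇒ q(1) = (1-q)(1) ⇒ q = 1/2
P2 indiff ⇒ p·9+(1-p)·6 = p·5+(1-p)·8 ⇒ p(4) = (1-p)(2) ⇒ p = 1/3

p=1/3, q=1/2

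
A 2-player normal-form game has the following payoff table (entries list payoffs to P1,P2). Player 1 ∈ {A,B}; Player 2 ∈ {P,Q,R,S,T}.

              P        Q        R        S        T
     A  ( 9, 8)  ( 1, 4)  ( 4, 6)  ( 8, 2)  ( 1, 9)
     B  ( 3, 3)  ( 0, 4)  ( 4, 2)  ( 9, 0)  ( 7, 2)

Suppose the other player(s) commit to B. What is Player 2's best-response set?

u_2(P vs B) = 3
u_2(Q vs B) = 4
u_2(R vs B) = 2
u_2(S vs B) = 0
u_2(T vs B) = 2
max payoff 4 at {Q}

argmax u_2 = {Q}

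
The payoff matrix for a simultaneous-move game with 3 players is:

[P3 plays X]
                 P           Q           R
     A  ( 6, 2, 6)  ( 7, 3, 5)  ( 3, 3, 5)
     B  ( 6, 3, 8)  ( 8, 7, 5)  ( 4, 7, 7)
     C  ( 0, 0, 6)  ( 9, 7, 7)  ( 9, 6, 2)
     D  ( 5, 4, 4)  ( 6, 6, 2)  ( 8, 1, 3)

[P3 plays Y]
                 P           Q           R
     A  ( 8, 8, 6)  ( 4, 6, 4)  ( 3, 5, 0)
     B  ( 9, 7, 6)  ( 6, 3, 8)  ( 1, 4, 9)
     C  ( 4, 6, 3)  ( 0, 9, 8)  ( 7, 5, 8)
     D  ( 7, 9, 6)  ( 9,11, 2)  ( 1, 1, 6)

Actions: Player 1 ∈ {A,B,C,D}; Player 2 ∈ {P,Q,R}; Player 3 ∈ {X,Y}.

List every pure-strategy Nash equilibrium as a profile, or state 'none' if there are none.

(A,P,X): not NE [P2→R gives 3>2]
(A,P,Y): not NE [P1→B gives 9>8]
(A,Q,X): not NE [P1→C gives 9>7]
(A,Q,Y): not NE [P1→D gives 9>4; P2→P gives 8>6; P3→X gives 5>4]
(A,R,X): not NE [P1→C gives 9>3]
(A,R,Y): not NE [P1→C gives 7>3; P2→P gives 8>5; P3→X gives 5>0]
(B,P,X): not NE [P2→R gives 7>3]
(B,P,Y): not NE [P3→X gives 8>6]
(B,Q,X): not NE [P1→C gives 9>8; P3→Y gives 8>5]
(B,Q,Y): not NE [P1→D gives 9>6; P2→P gives 7>3]
(B,R,X): not NE [P1→C gives 9>4; P3→Y gives 9>7]
(B,R,Y): not NE [P1→C gives 7>1; P2→P gives 7>4]
(C,P,X): not NE [P1→B gives 6>0; P2→Q gives 7>0]
(C,P,Y): not NE [P1→B gives 9>4; P2→Q gives 9>6; P3→X gives 6>3]
(C,Q,X): not NE [P3→Y gives 8>7]
(C,Q,Y): not NE [P1→D gives 9>0]
(C,R,X): not NE [P2→Q gives 7>6; P3→Y gives 8>2]
(C,R,Y): not NE [P2→Q gives 9>5]
(D,P,X): not NE [P1→B gives 6>5; P2→Q gives 6>4; P3→Y gives 6>4]
(D,P,Y): not NE [P1→B gives 9>7; P2→Q gives 11>9]
(D,Q,X): not NE [P1→C gives 9>6]
(D,Q,Y): NE
(D,R,X): not NE [P1→C gives 9>8; P2→Q gives 6>1; P3→Y gives 6>3]
(D,R,Y): not NE [P1→C gives 7>1; P2→Q gives 11>1]

NE set: (D,Q,Y)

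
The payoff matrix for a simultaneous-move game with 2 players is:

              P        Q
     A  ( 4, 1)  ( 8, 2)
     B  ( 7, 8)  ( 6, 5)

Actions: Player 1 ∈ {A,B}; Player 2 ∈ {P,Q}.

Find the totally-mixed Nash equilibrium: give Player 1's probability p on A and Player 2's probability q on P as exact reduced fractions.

(p,q) = (3/4, 2/5)

P1 indiff ⇒ q·4+(1-q)·8 = q·7+(1-q)·6 ⇒ q(-3) = (1-q)(-2) ⇒ q = 2/5
P2 indiff ⇒ p·1+(1-p)·8 = p·2+(1-p)·5 ⇒ p(-1) = (1-p)(-3) ⇒ p = 3/4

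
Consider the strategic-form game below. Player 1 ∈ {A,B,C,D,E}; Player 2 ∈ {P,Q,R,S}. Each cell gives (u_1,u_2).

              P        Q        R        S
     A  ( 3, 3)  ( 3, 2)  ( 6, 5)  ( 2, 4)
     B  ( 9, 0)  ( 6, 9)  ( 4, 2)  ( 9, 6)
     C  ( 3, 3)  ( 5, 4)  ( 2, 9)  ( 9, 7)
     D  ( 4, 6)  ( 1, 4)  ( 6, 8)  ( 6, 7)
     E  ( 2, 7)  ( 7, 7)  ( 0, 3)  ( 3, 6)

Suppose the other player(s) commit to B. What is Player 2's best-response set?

u_2(P vs B) = 0
u_2(Q vs B) = 9
u_2(R vs B) = 2
u_2(S vs B) = 6
max payoff 9 at {Q}

P2 best: {Q}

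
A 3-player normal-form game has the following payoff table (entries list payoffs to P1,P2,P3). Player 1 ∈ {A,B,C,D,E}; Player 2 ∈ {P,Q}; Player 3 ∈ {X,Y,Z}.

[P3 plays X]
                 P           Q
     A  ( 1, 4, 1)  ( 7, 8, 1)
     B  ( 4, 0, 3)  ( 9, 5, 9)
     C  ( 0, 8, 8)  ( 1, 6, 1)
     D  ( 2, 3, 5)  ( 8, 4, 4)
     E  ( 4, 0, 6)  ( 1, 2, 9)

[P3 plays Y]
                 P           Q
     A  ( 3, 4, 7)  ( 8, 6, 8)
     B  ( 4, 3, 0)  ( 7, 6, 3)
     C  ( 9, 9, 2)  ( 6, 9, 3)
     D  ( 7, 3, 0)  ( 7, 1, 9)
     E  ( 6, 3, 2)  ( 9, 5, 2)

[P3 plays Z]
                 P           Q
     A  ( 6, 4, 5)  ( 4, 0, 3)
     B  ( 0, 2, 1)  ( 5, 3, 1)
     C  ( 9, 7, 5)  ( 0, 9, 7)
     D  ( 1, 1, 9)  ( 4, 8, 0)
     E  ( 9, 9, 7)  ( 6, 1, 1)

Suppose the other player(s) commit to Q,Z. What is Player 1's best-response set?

u_1(A vs Q,Z) = 4
u_1(B vs Q,Z) = 5
u_1(C vs Q,Z) = 0
u_1(D vs Q,Z) = 4
u_1(E vs Q,Z) = 6
max payoff 6 at {E}

argmax u_1 = {E}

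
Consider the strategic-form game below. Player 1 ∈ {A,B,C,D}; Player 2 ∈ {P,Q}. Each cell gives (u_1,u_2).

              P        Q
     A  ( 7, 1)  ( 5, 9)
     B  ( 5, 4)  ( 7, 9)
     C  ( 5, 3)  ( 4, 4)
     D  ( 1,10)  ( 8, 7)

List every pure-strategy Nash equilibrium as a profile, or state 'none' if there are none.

No pure NE.

(A,P): not NE [P2→Q gives 9>1]
(A,Q): not NE [P1→D gives 8>5]
(B,P): not NE [P1→A gives 7>5; P2→Q gives 9>4]
(B,Q): not NE [P1→D gives 8>7]
(C,P): not NE [P1→A gives 7>5; P2→Q gives 4>3]
(C,Q): not NE [P1→D gives 8>4]
(D,P): not NE [P1→A gives 7>1]
(D,Q): not NE [P2→P gives 10>7]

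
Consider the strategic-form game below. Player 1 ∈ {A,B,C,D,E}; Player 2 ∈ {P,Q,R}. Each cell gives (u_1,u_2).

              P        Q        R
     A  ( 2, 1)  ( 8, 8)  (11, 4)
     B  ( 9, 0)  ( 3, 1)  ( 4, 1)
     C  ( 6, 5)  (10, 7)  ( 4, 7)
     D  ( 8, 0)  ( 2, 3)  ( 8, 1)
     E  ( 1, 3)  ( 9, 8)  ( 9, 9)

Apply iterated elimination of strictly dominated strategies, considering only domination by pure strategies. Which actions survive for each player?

P2 drop P (Q beats it: A:8>1 B:1>0 C:7>5 D:3>0 E:8>3)
P1 drop B (A beats it: Q:8>3 R:11>4)
P1 drop D (A beats it: Q:8>2 R:11>8)
P1→{A,C,E} P2→{Q,R}

IESDS → P1:{A,C,E} P2:{Q,R}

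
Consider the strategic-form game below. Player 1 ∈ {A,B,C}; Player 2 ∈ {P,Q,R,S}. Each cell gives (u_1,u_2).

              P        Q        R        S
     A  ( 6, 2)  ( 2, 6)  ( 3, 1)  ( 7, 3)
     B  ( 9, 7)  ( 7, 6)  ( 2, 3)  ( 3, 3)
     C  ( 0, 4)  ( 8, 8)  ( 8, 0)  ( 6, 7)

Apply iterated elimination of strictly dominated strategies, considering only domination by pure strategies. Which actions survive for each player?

P2 drop R (P beats it: A:2>1 B:7>3 C:4>0)
P2 drop S (Q beats it: A:6>3 B:6>3 C:8>7)
P1 drop A (B beats it: P:9>6 Q:7>2)
P1→{B,C} P2→{P,Q}

Survivors P1:{B,C} P2:{P,Q}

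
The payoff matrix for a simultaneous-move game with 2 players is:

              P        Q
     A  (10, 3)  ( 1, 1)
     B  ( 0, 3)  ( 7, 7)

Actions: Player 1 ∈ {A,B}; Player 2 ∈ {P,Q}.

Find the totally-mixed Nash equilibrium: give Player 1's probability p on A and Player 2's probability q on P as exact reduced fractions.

P1 indiff ⇒ q·10+(1-q)·1 = q·0+(1-q)·7 ⇒ q(10) = (1-q)(6) ⇒ q = 3/8
P2 indiff ⇒ p·3+(1-p)·3 = p·1+(1-p)·7 ⇒ p(2) = (1-p)(4) ⇒ p = 2/3

P1 mixes 2/3 on A; P2 mixes 3/8 on P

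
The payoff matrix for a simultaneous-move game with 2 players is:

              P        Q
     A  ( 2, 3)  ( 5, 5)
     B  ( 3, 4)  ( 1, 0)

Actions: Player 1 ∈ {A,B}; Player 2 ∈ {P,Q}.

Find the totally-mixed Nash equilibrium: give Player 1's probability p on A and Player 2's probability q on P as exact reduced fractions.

P1 indiff ⇒ q·2+(1-q)·5 = q·3+(1-q)·1 ⇒ q(-1) = (1-q)(-4) ⇒ q = 4/5
P2 indiff ⇒ p·3+(1-p)·4 = p·5+(1-p)·0 ⇒ p(-2) = (1-p)(-4) ⇒ p = 2/3

(p,q) = (2/3, 4/5)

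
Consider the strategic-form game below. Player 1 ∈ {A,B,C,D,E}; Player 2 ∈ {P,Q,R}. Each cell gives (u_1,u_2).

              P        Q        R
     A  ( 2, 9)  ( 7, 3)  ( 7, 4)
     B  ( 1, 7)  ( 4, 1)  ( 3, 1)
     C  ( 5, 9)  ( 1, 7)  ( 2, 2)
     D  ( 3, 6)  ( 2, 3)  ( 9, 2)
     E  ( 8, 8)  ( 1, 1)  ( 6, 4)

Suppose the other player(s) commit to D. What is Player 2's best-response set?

BR_2 = {P}

u_2(P vs D) = 6
u_2(Q vs D) = 3
u_2(R vs D) = 2
max payoff 6 at {P}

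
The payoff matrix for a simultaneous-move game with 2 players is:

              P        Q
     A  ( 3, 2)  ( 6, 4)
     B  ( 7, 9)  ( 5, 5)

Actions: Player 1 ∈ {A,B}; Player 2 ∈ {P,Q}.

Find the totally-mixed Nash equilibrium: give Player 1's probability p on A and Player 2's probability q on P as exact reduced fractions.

p=2/3, q=1/5

P1 indiff ⇒ q·3+(1-q)·6 = q·7+(1-q)·5 ⇒ q(-4) = (1-q)(-1) ⇒ q = 1/5
P2 indiff ⇒ p·2+(1-p)·9 = p·4+(1-p)·5 ⇒ p(-2) = (1-p)(-4) ⇒ p = 2/3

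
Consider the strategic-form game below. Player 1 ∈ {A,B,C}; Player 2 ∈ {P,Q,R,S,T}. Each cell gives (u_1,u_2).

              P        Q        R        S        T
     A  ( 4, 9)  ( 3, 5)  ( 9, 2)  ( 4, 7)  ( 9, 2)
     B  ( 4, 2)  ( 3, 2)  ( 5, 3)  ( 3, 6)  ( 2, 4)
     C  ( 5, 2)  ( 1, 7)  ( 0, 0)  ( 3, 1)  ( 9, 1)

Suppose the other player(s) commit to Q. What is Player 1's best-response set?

u_1(A vs Q) = 3
u_1(B vs Q) = 3
u_1(C vs Q) = 1
max payoff 3 at {A,B}

argmax u_1 = {A,B}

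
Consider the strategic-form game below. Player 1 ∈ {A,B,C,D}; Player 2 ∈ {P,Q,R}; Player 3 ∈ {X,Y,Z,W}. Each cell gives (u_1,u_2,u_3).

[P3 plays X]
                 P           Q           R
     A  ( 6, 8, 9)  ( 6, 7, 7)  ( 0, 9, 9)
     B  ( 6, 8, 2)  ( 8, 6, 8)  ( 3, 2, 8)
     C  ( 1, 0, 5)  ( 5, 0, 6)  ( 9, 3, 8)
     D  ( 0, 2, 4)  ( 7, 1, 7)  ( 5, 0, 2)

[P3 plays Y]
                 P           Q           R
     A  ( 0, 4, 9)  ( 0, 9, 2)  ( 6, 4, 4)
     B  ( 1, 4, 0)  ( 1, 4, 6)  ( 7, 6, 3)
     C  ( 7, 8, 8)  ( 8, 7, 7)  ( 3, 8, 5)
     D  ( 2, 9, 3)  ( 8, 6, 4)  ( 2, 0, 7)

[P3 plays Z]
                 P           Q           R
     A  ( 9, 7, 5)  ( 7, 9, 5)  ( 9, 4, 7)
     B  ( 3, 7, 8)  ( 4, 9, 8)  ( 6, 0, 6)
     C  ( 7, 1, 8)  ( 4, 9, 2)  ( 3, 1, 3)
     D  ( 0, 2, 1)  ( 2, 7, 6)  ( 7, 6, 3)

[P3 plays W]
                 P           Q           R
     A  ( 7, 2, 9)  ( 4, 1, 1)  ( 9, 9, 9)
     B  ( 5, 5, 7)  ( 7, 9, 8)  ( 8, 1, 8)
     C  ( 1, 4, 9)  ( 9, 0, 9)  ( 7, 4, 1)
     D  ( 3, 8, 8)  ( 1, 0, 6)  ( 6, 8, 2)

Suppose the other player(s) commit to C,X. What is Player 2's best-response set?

BR_2 = {R}

u_2(P vs C,X) = 0
u_2(Q vs C,X) = 0
u_2(R vs C,X) = 3
max payoff 3 at {R}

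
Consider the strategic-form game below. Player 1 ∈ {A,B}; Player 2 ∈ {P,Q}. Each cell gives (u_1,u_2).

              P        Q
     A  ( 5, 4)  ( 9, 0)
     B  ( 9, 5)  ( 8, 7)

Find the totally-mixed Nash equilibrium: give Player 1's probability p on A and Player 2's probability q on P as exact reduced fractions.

P1 mixes 1/3 on A; P2 mixes 1/5 on P

P1 indiff ⇒ q·5+(1-q)·9 = q·9+(1-q)·8 ⇒ q(-4) = (1-q)(-1) ⇒ q = 1/5
P2 indiff ⇒ p·4+(1-p)·5 = p·0+(1-p)·7 ⇒ p(4) = (1-p)(2) ⇒ p = 1/3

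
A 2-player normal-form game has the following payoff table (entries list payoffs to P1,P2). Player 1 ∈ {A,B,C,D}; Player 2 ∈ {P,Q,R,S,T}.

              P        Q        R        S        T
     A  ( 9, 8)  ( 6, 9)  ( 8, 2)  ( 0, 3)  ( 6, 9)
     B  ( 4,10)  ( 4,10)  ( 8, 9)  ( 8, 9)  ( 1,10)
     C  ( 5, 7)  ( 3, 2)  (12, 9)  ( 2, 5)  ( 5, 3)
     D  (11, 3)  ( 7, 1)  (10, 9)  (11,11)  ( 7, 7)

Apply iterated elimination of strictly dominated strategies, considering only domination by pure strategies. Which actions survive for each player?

P1 drop A (D beats it: P:11>9 Q:7>6 R:10>8 S:11>0 T:7>6)
P1 drop B (D beats it: P:11>4 Q:7>4 R:10>8 S:11>8 T:7>1)
P2 drop P (R beats it: C:9>7 D:9>3)
P2 drop Q (R beats it: C:9>2 D:9>1)
P2 drop T (R beats it: C:9>3 D:9>7)
P1→{C,D} P2→{R,S}

IESDS → P1:{C,D} P2:{R,S}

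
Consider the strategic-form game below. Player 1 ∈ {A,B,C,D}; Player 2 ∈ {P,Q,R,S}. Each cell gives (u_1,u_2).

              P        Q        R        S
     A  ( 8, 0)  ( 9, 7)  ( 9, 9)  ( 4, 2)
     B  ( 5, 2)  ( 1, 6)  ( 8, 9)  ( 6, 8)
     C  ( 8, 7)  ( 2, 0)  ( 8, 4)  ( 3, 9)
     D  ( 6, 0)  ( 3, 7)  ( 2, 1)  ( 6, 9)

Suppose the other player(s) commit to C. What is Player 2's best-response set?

u_2(P vs C) = 7
u_2(Q vs C) = 0
u_2(R vs C) = 4
u_2(S vs C) = 9
max payoff 9 at {S}

P2 best: {S}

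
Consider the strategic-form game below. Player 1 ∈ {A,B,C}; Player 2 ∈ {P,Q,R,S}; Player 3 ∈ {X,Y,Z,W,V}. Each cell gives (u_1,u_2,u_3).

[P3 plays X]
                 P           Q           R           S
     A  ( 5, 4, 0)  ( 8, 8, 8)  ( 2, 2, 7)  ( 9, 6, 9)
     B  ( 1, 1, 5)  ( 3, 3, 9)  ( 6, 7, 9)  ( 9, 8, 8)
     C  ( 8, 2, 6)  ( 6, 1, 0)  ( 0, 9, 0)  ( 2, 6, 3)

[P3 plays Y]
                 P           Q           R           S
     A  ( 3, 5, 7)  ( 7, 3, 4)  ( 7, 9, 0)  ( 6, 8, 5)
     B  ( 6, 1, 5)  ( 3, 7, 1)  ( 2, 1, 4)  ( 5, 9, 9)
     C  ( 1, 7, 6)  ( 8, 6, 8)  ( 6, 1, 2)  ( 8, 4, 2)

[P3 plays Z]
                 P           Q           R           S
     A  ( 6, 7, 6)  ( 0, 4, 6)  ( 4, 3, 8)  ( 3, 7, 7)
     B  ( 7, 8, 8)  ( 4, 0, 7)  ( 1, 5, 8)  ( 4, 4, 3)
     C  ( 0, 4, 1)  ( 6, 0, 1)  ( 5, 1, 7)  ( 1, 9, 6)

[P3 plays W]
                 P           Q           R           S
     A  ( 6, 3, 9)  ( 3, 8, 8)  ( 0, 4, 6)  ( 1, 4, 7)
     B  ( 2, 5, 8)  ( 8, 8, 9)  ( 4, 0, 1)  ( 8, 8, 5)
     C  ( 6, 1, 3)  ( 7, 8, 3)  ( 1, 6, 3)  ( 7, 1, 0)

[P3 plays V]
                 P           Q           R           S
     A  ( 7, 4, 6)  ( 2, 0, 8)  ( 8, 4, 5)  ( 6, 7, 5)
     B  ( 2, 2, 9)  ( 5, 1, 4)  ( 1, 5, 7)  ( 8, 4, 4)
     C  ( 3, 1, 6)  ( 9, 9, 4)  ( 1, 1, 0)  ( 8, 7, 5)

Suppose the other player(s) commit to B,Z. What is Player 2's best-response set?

BR_2 = {P}

u_2(P vs B,Z) = 8
u_2(Q vs B,Z) = 0
u_2(R vs B,Z) = 5
u_2(S vs B,Z) = 4
max payoff 8 at {P}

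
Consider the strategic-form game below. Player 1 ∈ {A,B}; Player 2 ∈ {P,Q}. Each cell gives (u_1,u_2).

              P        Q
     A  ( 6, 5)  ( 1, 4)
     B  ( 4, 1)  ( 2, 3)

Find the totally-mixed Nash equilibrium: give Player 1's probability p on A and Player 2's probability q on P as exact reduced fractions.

p=2/3, q=1/3

P1 indiff ⇒ q·6+(1-q)·1 = q·4+(1-q)·2 ⇒ q(2) = (1-q)(1) ⇒ q = 1/3
P2 indiff ⇒ p·5+(1-p)·1 = p·4+(1-p)·3 ⇒ p(1) = (1-p)(2) ⇒ p = 2/3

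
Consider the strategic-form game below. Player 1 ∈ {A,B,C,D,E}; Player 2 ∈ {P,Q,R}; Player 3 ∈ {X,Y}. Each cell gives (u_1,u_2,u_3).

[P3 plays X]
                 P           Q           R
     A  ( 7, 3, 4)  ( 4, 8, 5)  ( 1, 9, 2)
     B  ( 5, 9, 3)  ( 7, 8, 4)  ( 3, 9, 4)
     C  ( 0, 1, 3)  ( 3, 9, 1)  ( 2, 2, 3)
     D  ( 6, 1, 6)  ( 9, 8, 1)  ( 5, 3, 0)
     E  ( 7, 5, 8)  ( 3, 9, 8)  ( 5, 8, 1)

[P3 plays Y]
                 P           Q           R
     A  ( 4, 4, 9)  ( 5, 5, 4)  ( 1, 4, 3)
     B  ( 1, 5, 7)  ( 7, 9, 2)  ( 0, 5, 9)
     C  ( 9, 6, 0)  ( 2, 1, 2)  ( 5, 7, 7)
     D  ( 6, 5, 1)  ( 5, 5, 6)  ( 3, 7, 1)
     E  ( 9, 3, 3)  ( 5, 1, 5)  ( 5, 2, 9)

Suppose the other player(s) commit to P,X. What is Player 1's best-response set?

P1 best: {A,E}

u_1(A vs P,X) = 7
u_1(B vs P,X) = 5
u_1(C vs P,X) = 0
u_1(D vs P,X) = 6
u_1(E vs P,X) = 7
max payoff 7 at {A,E}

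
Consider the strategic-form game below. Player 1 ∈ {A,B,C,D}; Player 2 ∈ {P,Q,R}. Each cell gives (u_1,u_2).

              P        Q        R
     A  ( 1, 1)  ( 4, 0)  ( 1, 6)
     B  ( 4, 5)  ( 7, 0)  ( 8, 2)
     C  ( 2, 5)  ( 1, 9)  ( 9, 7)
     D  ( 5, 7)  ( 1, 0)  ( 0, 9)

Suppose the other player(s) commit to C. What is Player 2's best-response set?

argmax u_2 = {Q}

u_2(P vs C) = 5
u_2(Q vs C) = 9
u_2(R vs C) = 7
max payoff 9 at {Q}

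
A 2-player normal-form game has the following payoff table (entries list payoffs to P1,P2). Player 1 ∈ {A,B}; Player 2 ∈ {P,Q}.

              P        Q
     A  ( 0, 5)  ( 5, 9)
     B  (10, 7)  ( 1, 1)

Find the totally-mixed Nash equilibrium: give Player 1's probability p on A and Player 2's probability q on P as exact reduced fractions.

P1 indiff ⇒ q·0+(1-q)·5 = q·10+(1-q)·1 ⇒ q(-10) = (1-q)(-4) ⇒ q = 2/7
P2 indiff ⇒ p·5+(1-p)·7 = p·9+(1-p)·1 ⇒ p(-4) = (1-p)(-6) ⇒ p = 3/5

p=3/5, q=2/7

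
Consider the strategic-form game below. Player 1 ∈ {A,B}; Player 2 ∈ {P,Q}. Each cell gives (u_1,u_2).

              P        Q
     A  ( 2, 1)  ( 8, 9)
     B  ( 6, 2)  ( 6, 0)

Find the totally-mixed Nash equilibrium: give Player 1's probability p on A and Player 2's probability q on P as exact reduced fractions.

P1 mixes 1/5 on A; P2 mixes 1/3 on P

P1 indiff ⇒ q·2+(1-q)·8 = q·6+(1-q)·6 ⇒ q(-4) = (1-q)(-2) ⇒ q = 1/3
P2 indiff ⇒ p·1+(1-p)·2 = p·9+(1-p)·0 ⇒ p(-8) = (1-p)(-2) ⇒ p = 1/5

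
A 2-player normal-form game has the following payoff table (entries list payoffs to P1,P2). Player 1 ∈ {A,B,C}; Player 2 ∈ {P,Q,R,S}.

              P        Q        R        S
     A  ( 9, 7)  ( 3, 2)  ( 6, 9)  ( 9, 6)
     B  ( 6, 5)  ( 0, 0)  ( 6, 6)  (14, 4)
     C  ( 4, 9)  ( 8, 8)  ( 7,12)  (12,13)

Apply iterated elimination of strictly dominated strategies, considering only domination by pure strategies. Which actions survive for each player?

P2 drop P (R beats it: A:9>7 B:6>5 C:12>9)
P1 drop A (C beats it: Q:8>3 R:7>6 S:12>9)
P2 drop Q (R beats it: B:6>0 C:12>8)
P1→{B,C} P2→{R,S}

Remaining: P1:{B,C} P2:{R,S}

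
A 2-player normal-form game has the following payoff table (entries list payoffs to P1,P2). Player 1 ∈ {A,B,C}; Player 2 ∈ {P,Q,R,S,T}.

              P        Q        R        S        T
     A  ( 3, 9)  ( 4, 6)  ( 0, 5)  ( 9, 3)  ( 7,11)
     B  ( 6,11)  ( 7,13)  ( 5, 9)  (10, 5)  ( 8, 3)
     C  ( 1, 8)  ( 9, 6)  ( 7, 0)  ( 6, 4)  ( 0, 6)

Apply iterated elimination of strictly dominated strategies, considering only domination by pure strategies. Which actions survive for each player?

P1 drop A (B beats it: P:6>3 Q:7>4 R:5>0 S:10>9 T:8>7)
P2 drop R (P beats it: B:11>9 C:8>0)
P2 drop S (P beats it: B:11>5 C:8>4)
P2 drop T (P beats it: B:11>3 C:8>6)
P1→{B,C} P2→{P,Q}

IESDS → P1:{B,C} P2:{P,Q}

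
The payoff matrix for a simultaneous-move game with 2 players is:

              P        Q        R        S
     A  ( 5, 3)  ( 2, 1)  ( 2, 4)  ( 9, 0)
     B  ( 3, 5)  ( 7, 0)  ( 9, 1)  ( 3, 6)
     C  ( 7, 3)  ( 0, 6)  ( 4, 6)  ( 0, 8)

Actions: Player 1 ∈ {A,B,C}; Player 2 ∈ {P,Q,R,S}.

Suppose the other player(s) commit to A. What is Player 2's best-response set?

P2 best: {R}

u_2(P vs A) = 3
u_2(Q vs A) = 1
u_2(R vs A) = 4
u_2(S vs A) = 0
max payoff 4 at {R}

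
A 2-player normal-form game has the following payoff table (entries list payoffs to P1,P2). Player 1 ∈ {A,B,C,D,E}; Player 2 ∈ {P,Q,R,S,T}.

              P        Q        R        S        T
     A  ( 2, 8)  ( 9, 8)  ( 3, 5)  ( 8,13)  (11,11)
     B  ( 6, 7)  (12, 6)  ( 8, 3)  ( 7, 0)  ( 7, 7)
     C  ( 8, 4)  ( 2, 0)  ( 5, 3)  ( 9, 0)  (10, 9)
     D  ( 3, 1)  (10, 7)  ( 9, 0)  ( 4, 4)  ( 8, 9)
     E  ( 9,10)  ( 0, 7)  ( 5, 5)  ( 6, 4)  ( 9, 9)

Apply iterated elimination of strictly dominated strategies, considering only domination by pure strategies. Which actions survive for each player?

P2 drop Q (T beats it: A:11>8 B:7>6 C:9>0 D:9>7 E:9>7)
P2 drop R (P beats it: A:8>5 B:7>3 C:4>3 D:1>0 E:10>5)
P1 drop B (C beats it: P:8>6 S:9>7 T:10>7)
P1 drop D (C beats it: P:8>3 S:9>4 T:10>8)
P1→{A,C,E} P2→{P,S,T}

Remaining: P1:{A,C,E} P2:{P,S,T}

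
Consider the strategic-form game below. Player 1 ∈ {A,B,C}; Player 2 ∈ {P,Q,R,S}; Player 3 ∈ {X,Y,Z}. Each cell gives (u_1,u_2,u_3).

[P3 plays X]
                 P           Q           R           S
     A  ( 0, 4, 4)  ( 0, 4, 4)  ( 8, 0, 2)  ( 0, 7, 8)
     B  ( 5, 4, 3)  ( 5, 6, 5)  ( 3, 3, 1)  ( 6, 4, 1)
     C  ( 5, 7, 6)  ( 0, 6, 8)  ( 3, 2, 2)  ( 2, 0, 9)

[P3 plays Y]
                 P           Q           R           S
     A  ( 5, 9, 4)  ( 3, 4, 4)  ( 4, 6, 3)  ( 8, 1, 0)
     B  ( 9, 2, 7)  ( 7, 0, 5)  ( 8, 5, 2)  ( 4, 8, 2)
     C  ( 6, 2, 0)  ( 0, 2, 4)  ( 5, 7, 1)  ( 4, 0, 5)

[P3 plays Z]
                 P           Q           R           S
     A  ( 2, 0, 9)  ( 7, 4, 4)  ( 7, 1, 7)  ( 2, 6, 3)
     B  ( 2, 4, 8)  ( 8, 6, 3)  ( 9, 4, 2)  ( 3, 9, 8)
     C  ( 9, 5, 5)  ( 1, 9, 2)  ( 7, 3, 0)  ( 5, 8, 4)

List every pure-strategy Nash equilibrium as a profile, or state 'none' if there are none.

(A,P,X): not NE [P1→C gives 5>0; P2→S gives 7>4; P3→Z gives 9>4]
(A,P,Y): not NE [P1→B gives 9>5; P3→Z gives 9>4]
(A,P,Z): not NE [P1→C gives 9>2; P2→S gives 6>0]
(A,Q,X): not NE [P1→B gives 5>0; P2→S gives 7>4]
(A,Q,Y): not NE [P1→B gives 7>3; P2→P gives 9>4]
(A,Q,Z): not NE [P1→B gives 8>7; P2→S gives 6>4]
(A,R,X): not NE [P2→S gives 7>0; P3→Z gives 7>2]
(A,R,Y): not NE [P1→B gives 8>4; P2→P gives 9>6; P3→Z gives 7>3]
(A,R,Z): not NE [P1→B gives 9>7; P2→S gives 6>1]
(A,S,X): not NE [P1→B gives 6>0]
(A,S,Y): not NE [P2→P gives 9>1; P3→X gives 8>0]
(A,S,Z): not NE [P1→C gives 5>2; P3→X gives 8>3]
(B,P,X): not NE [P2→Q gives 6>4; P3→Z gives 8>3]
(B,P,Y): not NE [P2→S gives 8>2; P3→Z gives 8>7]
(B,P,Z): not NE [P1→C gives 9>2; P2→S gives 9>4]
(B,Q,X): NE
(B,Q,Y): not NE [P2→S gives 8>0]
(B,Q,Z): not NE [P2→S gives 9>6; P3→Y gives 5>3]
(B,R,X): not NE [P1→A gives 8>3; P2→Q gives 6>3; P3→Z gives 2>1]
(B,R,Y): not NE [P2→S gives 8>5]
(B,R,Z): not NE [P2→S gives 9>4]
(B,S,X): not NE [P2→Q gives 6>4; P3→Z gives 8>1]
(B,S,Y): not NE [P1→A gives 8>4; P3→Z gives 8>2]
(B,S,Z): not NE [P1→C gives 5>3]
(C,P,X): NE
(C,P,Y): not NE [P1→B gives 9>6; P2→R gives 7>2; P3→X gives 6>0]
(C,P,Z): not NE [P2→Q gives 9>5; P3→X gives 6>5]
(C,Q,X): not NE [P1→B gives 5>0; P2→P gives 7>6]
(C,Q,Y): not NE [P1→B gives 7>0; P2→R gives 7>2; P3→X gives 8>4]
(C,Q,Z): not NE [P1→B gives 8>1; P3→X gives 8>2]
(C,R,X): not NE [P1→A gives 8>3; P2→P gives 7>2]
(C,R,Y): not NE [P1→B gives 8>5; P3→X gives 2>1]
(C,R,Z): not NE [P1→B gives 9>7; P2→Q gives 9>3; P3→X gives 2>0]
(C,S,X): not NE [P1→B gives 6>2; P2→P gives 7>0]
(C,S,Y): not NE [P1→A gives 8>4; P2→R gives 7>0; P3→X gives 9>5]
(C,S,Z): not NE [P2→Q gives 9>8; P3→X gives 9>4]

NE set: (B,Q,X), (C,P,X)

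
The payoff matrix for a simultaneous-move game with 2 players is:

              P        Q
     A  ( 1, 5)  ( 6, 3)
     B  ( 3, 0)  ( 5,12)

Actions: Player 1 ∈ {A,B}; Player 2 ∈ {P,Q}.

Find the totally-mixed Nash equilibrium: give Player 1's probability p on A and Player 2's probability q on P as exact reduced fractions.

P1 mixes 6/7 on A; P2 mixes 1/3 on P

P1 indiff ⇒ q·1+(1-q)·6 = q·3+(1-q)·5 ⇒ q(-2) = (1-q)(-1) ⇒ q = 1/3
P2 indiff ⇒ p·5+(1-p)·0 = p·3+(1-p)·12 ⇒ p(2) = (1-p)(12) ⇒ p = 6/7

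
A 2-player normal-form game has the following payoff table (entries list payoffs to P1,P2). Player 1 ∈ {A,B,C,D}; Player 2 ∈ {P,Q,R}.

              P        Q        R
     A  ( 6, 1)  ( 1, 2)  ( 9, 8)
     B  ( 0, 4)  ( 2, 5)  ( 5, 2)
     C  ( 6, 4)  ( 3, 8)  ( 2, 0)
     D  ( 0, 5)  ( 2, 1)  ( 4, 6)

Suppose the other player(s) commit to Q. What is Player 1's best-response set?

u_1(A vs Q) = 1
u_1(B vs Q) = 2
u_1(C vs Q) = 3
u_1(D vs Q) = 2
max payoff 3 at {C}

BR_1 = {C}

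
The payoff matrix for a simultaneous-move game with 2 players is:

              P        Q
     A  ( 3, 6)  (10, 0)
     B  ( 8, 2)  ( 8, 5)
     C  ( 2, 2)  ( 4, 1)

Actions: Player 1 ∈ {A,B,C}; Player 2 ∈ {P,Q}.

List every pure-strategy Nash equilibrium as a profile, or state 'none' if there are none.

(A,P): not NE [P1→B gives 8>3]
(A,Q): not NE [P2→P gives 6>0]
(B,P): not NE [P2→Q gives 5>2]
(B,Q): not NE [P1→A gives 10>8]
(C,P): not NE [P1→B gives 8>2]
(C,Q): not NE [P1→A gives 10>4; P2→P gives 2>1]

PSNE: ∅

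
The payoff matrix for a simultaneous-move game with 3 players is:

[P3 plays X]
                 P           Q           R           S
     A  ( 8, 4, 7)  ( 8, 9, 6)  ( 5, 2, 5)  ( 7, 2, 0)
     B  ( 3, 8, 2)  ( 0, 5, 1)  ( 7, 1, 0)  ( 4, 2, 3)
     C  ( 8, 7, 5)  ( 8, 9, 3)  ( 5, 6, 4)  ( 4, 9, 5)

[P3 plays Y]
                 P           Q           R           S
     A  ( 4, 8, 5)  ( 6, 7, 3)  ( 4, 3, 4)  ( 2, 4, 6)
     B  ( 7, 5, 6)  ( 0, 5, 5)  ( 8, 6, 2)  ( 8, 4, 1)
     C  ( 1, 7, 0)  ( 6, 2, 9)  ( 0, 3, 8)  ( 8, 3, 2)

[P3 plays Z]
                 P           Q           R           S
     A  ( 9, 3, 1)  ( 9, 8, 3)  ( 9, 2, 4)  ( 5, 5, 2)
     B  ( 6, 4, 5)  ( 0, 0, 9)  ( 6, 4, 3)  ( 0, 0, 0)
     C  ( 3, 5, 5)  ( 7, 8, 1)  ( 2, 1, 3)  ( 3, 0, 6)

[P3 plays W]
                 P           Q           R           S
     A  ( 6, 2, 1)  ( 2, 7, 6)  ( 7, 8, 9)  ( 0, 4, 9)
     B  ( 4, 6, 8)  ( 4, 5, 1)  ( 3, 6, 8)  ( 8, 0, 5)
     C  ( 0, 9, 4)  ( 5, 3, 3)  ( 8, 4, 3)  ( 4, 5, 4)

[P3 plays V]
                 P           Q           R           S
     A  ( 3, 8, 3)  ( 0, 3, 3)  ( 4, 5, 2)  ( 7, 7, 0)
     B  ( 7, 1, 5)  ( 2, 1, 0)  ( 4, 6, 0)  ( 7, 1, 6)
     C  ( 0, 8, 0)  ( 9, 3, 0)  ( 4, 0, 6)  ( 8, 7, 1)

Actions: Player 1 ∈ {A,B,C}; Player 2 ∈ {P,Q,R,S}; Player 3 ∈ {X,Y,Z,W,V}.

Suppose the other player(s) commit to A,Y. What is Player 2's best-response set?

BR_2 = {P}

u_2(P vs A,Y) = 8
u_2(Q vs A,Y) = 7
u_2(R vs A,Y) = 3
u_2(S vs A,Y) = 4
max payoff 8 at {P}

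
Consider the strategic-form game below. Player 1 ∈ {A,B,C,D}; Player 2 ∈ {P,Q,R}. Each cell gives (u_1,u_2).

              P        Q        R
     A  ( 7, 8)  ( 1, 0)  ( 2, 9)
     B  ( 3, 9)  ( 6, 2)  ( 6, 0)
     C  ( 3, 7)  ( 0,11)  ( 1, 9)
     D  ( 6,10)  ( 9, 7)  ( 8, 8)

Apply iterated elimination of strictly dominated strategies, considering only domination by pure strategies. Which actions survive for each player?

P1 drop B (D beats it: P:6>3 Q:9>6 R:8>6)
P1 drop C (A beats it: P:7>3 Q:1>0 R:2>1)
P2 drop Q (P beats it: A:8>0 D:10>7)
P1→{A,D} P2→{P,R}

Remaining: P1:{A,D} P2:{P,R}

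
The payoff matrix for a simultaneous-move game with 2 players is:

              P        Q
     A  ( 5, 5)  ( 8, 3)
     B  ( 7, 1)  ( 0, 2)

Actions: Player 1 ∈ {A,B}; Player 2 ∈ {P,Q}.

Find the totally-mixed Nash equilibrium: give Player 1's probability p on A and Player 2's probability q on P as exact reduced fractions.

p=1/3, q=4/5

P1 indiff ⇒ q·5+(1-q)·8 = q·7+(1-q)·0 ⇒ q(-2) = (1-q)(-8) ⇒ q = 4/5
P2 indiff ⇒ p·5+(1-p)·1 = p·3+(1-p)·2 ⇒ p(2) = (1-p)(1) ⇒ p = 1/3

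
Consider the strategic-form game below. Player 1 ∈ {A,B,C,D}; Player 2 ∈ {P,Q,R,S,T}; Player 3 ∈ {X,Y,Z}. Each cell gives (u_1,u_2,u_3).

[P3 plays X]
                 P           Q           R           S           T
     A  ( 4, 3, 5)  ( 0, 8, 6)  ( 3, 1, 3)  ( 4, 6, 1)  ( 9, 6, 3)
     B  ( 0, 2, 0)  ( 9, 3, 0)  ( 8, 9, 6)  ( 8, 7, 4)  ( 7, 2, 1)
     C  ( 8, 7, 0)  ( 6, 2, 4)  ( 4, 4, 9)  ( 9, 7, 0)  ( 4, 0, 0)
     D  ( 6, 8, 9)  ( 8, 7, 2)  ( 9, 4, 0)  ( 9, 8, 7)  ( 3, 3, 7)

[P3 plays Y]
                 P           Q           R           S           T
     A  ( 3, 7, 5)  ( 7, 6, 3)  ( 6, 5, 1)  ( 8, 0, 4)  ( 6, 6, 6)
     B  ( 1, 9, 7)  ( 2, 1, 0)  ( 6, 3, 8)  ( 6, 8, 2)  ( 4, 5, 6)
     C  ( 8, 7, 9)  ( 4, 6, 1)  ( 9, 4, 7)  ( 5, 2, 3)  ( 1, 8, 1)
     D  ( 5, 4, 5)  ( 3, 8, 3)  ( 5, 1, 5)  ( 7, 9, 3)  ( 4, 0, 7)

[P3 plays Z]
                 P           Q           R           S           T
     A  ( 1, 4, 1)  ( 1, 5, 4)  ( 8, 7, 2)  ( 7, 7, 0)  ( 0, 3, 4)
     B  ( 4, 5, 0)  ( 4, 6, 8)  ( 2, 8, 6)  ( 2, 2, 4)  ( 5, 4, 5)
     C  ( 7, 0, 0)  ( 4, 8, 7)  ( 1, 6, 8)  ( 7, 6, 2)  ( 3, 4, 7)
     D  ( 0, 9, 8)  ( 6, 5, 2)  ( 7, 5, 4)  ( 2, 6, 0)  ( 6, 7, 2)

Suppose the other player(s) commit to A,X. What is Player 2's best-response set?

u_2(P vs A,X) = 3
u_2(Q vs A,X) = 8
u_2(R vs A,X) = 1
u_2(S vs A,X) = 6
u_2(T vs A,X) = 6
max payoff 8 at {Q}

argmax u_2 = {Q}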